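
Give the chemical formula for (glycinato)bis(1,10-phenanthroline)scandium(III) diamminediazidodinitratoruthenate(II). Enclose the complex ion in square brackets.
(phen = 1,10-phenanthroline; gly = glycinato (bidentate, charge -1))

Cation [Sc…]: ligand charges -1, Sc(III) ⇒ ion charge 2+.
Anion [Ru…]: ligand charges -4, Ru(II) ⇒ ion charge 2−.
One 2+ cation balances one 2− anion.

[Sc(gly)(phen)2][Ru(N3)2(NH3)2(NO3)2]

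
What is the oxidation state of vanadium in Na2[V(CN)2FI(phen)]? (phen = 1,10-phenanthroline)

+2

2 sodium outside the brackets (+1 each) → the complex ion is 2−.
Ligand charges: 1×I = -1; 2×CN = -2; 1×phen neutral; 1×F = -1; sum -4.
V + (-4) = 2− ⇒ V is +2.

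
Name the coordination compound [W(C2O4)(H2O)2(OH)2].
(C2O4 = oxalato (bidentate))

There is no counter-ion, so the complex is neutral overall.
Ligand charges: 2×hydroxo (-1 each), 1×oxalato (-2 each), 2×aqua (neutral); total -4. So W + (-4) = 0, giving W = +4.
Ligands are named alphabetically: aqua before hydroxo before oxalato.

diaquadihydroxooxalatotungsten(IV)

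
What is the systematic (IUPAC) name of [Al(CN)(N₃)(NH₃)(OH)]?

ammineazidocyanohydroxoaluminium(III)

There is no counter-ion, so the complex is neutral overall.
Ligand charges: 1×hydroxo (-1 each), 1×azido (-1 each), 1×cyano (-1 each), 1×ammine (neutral); total -3. So Al + (-3) = 0, giving Al = +3.
Ligands are named alphabetically: ammine before azido before cyano before hydroxo.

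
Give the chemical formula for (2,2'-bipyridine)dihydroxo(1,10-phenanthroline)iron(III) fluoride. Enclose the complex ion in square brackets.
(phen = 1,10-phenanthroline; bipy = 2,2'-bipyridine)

Ligands: 1 1,10-phenanthroline (phen, neutral), 2 hydroxo (OH, -1), 1 2,2'-bipyridine (bipy, neutral). Ligand charge sum = -2.
Charge balance with fluoride (-1) requires 1 complex ion per 1 fluoride.

[Fe(bipy)(OH)2(phen)]F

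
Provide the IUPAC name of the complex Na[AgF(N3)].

sodium azidofluoroargentate(I)

The 1 sodium counter-ion carries a total charge of +1, so each complex ion is 1−.
Ligand charges: 1×azido (-1 each), 1×fluoro (-1 each); total -2. So Ag + (-2) = 1−, giving Ag = +1.
Ligands are named alphabetically: azido before fluoro.
The complex ion is anionic, so silver takes the -ate form argentate(I).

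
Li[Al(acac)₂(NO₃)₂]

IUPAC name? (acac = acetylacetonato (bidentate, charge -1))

The 1 lithium counter-ion carries a total charge of +1, so each complex ion is 1−.
Ligand charges: 2×acetylacetonato (-1 each), 2×nitrato (-1 each); total -4. So Al + (-4) = 1−, giving Al = +3.
The complex ion is anionic, so aluminium takes the -ate form aluminate(III).

lithium bis(acetylacetonato)dinitratoaluminate(III)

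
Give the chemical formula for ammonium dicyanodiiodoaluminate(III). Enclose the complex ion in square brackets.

NH4[Al(CN)2I2]

Ligands: 2 cyano (CN, -1), 2 iodo (I, -1). Ligand charge sum = -4.
With Al in oxidation state +3, the complex ion is [Al...]^1−.
Charge balance with ammonium (+1) requires 1 complex ion per 1 ammonium.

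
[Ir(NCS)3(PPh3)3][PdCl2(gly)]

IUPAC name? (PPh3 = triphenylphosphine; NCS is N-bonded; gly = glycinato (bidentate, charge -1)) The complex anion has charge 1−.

The complex anion is given as 1−; its ligand charges sum to -3, so Pd = +2.
A 1:1 salt means the cation carries the equal and opposite charge, 1+.
Cation: ligand charges sum to -3; for the ion to be 1+, Ir = +4.

triisothiocyanatotris(triphenylphosphine)iridium(IV) dichloro(glycinato)palladate(II)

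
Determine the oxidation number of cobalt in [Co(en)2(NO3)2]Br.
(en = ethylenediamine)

1 bromide outside the brackets (-1 each) → the complex ion is 1+.
Ligand charges: 2×en neutral; 2×NO3 = -2; sum -2.
Co + (-2) = 1+ ⇒ Co is +3.

+3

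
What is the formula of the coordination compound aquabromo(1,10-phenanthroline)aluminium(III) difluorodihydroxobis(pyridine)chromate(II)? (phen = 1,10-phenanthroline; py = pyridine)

Cation [Al…]: ligand charges -1, Al(III) ⇒ ion charge 2+.
Anion [Cr…]: ligand charges -4, Cr(II) ⇒ ion charge 2−.

[AlBr(H2O)(phen)][CrF2(OH)2(py)2]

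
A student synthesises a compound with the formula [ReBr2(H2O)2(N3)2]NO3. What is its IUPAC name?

The 1 nitrate counter-ion carries a total charge of -1, so each complex ion is 1+.
Ligand charges: 2×azido (-1 each), 2×aqua (neutral), 2×bromo (-1 each); total -4. So Re + (-4) = 1+, giving Re = +5.
Ligands are named alphabetically: aqua before azido before bromo.

diaquadiazidodibromorhenium(V) nitrate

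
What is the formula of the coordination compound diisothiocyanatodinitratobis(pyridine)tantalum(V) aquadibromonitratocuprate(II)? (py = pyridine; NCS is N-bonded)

[Ta(NCS)2(NO3)2(py)2][CuBr2(H2O)(NO3)]

Cation [Ta…]: ligand charges -4, Ta(V) ⇒ ion charge 1+.
Anion [Cu…]: ligand charges -3, Cu(II) ⇒ ion charge 1−.
One 1+ cation balances one 1− anion.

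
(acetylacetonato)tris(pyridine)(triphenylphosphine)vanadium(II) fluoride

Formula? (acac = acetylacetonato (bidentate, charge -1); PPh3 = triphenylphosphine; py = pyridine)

[V(acac)(PPh3)(py)3]F

Ligands: 1 acetylacetonato (acac, -1), 1 triphenylphosphine (PPh3, neutral), 3 pyridine (py, neutral). Ligand charge sum = -1.
With V in oxidation state +2, the complex ion is [V...]^1+.
Charge balance with fluoride (-1) requires 1 complex ion per 1 fluoride.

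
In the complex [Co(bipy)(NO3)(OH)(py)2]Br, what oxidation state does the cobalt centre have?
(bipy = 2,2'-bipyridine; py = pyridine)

1 bromide outside the brackets (-1 each) → the complex ion is 1+.
Ligand charges: 1×OH = -1; 1×NO3 = -1; 1×bipy neutral; 2×py neutral; sum -2.
Co + (-2) = 1+ ⇒ Co is +3.

+3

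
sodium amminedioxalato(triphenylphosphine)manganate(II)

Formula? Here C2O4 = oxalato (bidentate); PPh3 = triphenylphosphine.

Na2[Mn(C2O4)2(NH3)(PPh3)]

Ligands: 1 ammine (NH3, neutral), 2 oxalato (C2O4, -2), 1 triphenylphosphine (PPh3, neutral). Ligand charge sum = -4.
With Mn in oxidation state +2, the complex ion is [Mn...]^2−.
Charge balance with sodium (+1) requires 1 complex ion per 2 sodium.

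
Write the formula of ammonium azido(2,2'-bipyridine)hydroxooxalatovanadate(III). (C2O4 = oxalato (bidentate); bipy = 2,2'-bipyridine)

NH4[V(bipy)(C2O4)(N3)(OH)]

Ligands: 1 azido (N3, -1), 1 hydroxo (OH, -1), 1 oxalato (C2O4, -2), 1 2,2'-bipyridine (bipy, neutral). Ligand charge sum = -4.
Charge balance with ammonium (+1) requires 1 complex ion per 1 ammonium.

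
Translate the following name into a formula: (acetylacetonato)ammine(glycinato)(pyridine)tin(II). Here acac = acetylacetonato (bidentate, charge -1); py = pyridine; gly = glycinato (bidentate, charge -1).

Ligands: 1 acetylacetonato (acac, -1), 1 ammine (NH3, neutral), 1 pyridine (py, neutral), 1 glycinato (gly, -1). Ligand charge sum = -2.
With Sn in oxidation state +2, the complex ion is [Sn...].

[Sn(acac)(gly)(NH3)(py)]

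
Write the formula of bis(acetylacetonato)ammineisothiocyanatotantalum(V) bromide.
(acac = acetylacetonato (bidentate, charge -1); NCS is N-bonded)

[Ta(acac)2(NCS)(NH3)]Br2

Ligands: 2 acetylacetonato (acac, -1), 1 ammine (NH3, neutral), 1 isothiocyanato (NCS, -1). Ligand charge sum = -3.
Charge balance with bromide (-1) requires 1 complex ion per 2 bromide.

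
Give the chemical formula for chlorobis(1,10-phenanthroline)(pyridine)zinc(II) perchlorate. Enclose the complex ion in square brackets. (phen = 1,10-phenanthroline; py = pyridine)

Ligands: 2 1,10-phenanthroline (phen, neutral), 1 pyridine (py, neutral), 1 chloro (Cl, -1). Ligand charge sum = -1.
With Zn in oxidation state +2, the complex ion is [Zn...]^1+.
Charge balance with perchlorate (-1) requires 1 complex ion per 1 perchlorate.

[ZnCl(phen)2(py)]ClO4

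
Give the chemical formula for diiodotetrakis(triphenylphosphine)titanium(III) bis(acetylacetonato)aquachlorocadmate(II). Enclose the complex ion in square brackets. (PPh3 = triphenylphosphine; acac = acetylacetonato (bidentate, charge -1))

[TiI2(PPh3)4][Cd(acac)2Cl(H2O)]

Cation [Ti…]: ligand charges -2, Ti(III) ⇒ ion charge 1+.
Anion [Cd…]: ligand charges -3, Cd(II) ⇒ ion charge 1−.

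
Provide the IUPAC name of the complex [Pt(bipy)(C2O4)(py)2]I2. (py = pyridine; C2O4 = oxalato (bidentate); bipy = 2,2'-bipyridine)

The 2 iodide counter-ions carry a total charge of -2, so each complex ion is 2+.
Ligand charges: 2×pyridine (neutral), 1×oxalato (-2 each), 1×2,2'-bipyridine (neutral); total -2. So Pt + (-2) = 2+, giving Pt = +4.
Ligands are named alphabetically: bipyridine before oxalato before pyridine.

(2,2'-bipyridine)oxalatobis(pyridine)platinum(IV) iodide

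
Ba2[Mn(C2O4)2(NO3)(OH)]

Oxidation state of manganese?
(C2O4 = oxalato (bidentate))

2 barium outside the brackets (+2 each) → the complex ion is 4−.
Ligand charges: 2×C2O4 = -4; 1×OH = -1; 1×NO3 = -1; sum -6.
Mn + (-6) = 4− ⇒ Mn is +2.

+2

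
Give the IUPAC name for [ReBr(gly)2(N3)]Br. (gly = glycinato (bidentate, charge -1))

azidobromobis(glycinato)rhenium(V) bromide

The 1 bromide counter-ion carries a total charge of -1, so each complex ion is 1+.
Ligand charges: 2×glycinato (-1 each), 1×bromo (-1 each), 1×azido (-1 each); total -4. So Re + (-4) = 1+, giving Re = +5.
Ligands are named alphabetically: azido before bromo before glycinato.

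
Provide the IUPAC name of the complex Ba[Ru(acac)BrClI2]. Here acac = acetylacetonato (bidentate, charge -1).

barium (acetylacetonato)bromochlorodiiodoruthenate(III)

The 1 barium counter-ion carries a total charge of +2, so each complex ion is 2−.
Ligand charges: 2×iodo (-1 each), 1×chloro (-1 each), 1×bromo (-1 each), 1×acetylacetonato (-1 each); total -5. So Ru + (-5) = 2−, giving Ru = +3.
The complex ion is anionic, so ruthenium takes the -ate form ruthenate(III).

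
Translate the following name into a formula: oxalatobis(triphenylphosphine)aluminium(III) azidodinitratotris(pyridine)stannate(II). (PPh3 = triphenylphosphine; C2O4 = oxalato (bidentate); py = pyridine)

[Al(C2O4)(PPh3)2][Sn(N3)(NO3)2(py)3]

Cation [Al…]: ligand charges -2, Al(III) ⇒ ion charge 1+.
Anion [Sn…]: ligand charges -3, Sn(II) ⇒ ion charge 1−.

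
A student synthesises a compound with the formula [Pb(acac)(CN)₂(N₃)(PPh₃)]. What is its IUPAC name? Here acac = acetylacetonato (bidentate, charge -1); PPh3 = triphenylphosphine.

(acetylacetonato)azidodicyano(triphenylphosphine)lead(IV)

There is no counter-ion, so the complex is neutral overall.
Ligand charges: 2×cyano (-1 each), 1×acetylacetonato (-1 each), 1×triphenylphosphine (neutral), 1×azido (-1 each); total -4. So Pb + (-4) = 0, giving Pb = +4.
Ligands are named alphabetically: acetylacetonato before azido before cyano before triphenylphosphine.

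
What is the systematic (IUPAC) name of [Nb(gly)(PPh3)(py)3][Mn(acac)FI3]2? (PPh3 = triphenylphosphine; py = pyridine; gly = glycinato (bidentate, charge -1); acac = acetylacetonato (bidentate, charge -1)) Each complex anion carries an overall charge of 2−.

(glycinato)tris(pyridine)(triphenylphosphine)niobium(V) (acetylacetonato)fluorotriiodomanganate(III)

The complex anion is given as 2−; its ligand charges sum to -5, so Mn = +3.
With 2 anions per cation, the cation must be 2×2 = 4+.
Cation: ligand charges sum to -1; for the ion to be 4+, Nb = +5.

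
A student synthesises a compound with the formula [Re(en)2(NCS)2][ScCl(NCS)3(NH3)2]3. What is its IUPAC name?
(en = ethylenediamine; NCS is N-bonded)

bis(ethylenediamine)diisothiocyanatorhenium(V) diamminechlorotriisothiocyanatoscandate(III)

Both ions are complex: the cation is named first with the plain metal name, the anion second with the -ate form; each ion's ligands are alphabetised independently.
Scandium is always +3 in its complexes; the anion's ligand charges sum to -4, so the complex anion is 1−.
With 3 anions per cation, the cation must be 3×1 = 3+.
Cation: ligand charges sum to -2; for the ion to be 3+, Re = +5.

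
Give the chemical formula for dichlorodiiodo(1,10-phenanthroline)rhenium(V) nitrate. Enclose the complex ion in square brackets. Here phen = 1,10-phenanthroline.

Ligands: 2 chloro (Cl, -1), 1 1,10-phenanthroline (phen, neutral), 2 iodo (I, -1). Ligand charge sum = -4.
Charge balance with nitrate (-1) requires 1 complex ion per 1 nitrate.

[ReCl2I2(phen)]NO3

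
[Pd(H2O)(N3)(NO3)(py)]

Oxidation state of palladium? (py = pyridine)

No counter-ion: the bracketed complex is neutral.
Ligand charges: 1×H2O neutral; 1×py neutral; 1×N3 = -1; 1×NO3 = -1; sum -2.
Pd + (-2) = 0 ⇒ Pd is +2.

+2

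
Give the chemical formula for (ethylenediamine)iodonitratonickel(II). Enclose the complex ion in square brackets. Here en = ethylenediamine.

Ligands: 1 nitrato (NO3, -1), 1 iodo (I, -1), 1 ethylenediamine (en, neutral). Ligand charge sum = -2.
With Ni in oxidation state +2, the complex ion is [Ni...].

[Ni(en)I(NO3)]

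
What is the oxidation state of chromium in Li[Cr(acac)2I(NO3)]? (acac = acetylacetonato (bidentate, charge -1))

+3

1 lithium outside the brackets (+1 each) → the complex ion is 1−.
Ligand charges: 2×acac = -2; 1×I = -1; 1×NO3 = -1; sum -4.
Cr + (-4) = 1− ⇒ Cr is +3.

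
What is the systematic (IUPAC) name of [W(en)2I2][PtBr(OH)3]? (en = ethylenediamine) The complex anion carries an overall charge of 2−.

bis(ethylenediamine)diiodotungsten(IV) bromotrihydroxoplatinate(II)

Both ions are complex: the cation is named first with the plain metal name, the anion second with the -ate form; each ion's ligands are alphabetised independently.
The complex anion is given as 2−; its ligand charges sum to -4, so Pt = +2.
A 1:1 salt means the cation carries the equal and opposite charge, 2+.
Cation: ligand charges sum to -2; for the ion to be 2+, W = +4.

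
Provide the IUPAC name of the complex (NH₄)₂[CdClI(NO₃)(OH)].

ammonium chlorohydroxoiodonitratocadmate(II)

The 2 ammonium counter-ions carry a total charge of +2, so each complex ion is 2−.
Ligand charges: 1×iodo (-1 each), 1×chloro (-1 each), 1×hydroxo (-1 each), 1×nitrato (-1 each); total -4. So Cd + (-4) = 2−, giving Cd = +2.
The complex ion is anionic, so cadmium takes the -ate form cadmate(II).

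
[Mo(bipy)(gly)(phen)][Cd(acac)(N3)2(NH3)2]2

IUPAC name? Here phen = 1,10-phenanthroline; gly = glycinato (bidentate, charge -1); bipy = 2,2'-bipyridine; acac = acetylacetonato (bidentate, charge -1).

(2,2'-bipyridine)(glycinato)(1,10-phenanthroline)molybdenum(III) (acetylacetonato)diamminediazidocadmate(II)

Both ions are complex: the cation is named first with the plain metal name, the anion second with the -ate form; each ion's ligands are alphabetised independently.
Cadmium is always +2 in its complexes; the anion's ligand charges sum to -3, so the complex anion is 1−.
With 2 anions per cation, the cation must be 2×1 = 2+.
Cation: ligand charges sum to -1; for the ion to be 2+, Mo = +3.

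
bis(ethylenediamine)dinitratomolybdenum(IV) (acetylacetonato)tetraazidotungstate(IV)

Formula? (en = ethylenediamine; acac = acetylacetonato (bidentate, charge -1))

[Mo(en)2(NO3)2][W(acac)(N3)4]2

Cation [Mo…]: ligand charges -2, Mo(IV) ⇒ ion charge 2+.
Anion [W…]: ligand charges -5, W(IV) ⇒ ion charge 1−.
One 2+ cation requires 2 of the 1− anion.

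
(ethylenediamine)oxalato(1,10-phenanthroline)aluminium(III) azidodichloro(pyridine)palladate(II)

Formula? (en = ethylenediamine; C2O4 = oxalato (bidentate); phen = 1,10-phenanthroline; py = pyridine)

[Al(C2O4)(en)(phen)][PdCl2(N3)(py)]

Cation [Al…]: ligand charges -2, Al(III) ⇒ ion charge 1+.
Anion [Pd…]: ligand charges -3, Pd(II) ⇒ ion charge 1−.
One 1+ cation balances one 1− anion.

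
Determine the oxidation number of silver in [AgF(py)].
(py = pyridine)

No counter-ion: the bracketed complex is neutral.
Ligand charges: 1×py neutral; 1×F = -1; sum -1.
Ag + (-1) = 0 ⇒ Ag is +1.

+1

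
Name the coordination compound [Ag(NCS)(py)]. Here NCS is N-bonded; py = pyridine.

There is no counter-ion, so the complex is neutral overall.
Ligand charges: 1×isothiocyanato (-1 each), 1×pyridine (neutral); total -1. So Ag + (-1) = 0, giving Ag = +1.
Ligands are named alphabetically: isothiocyanato before pyridine.

isothiocyanato(pyridine)silver(I)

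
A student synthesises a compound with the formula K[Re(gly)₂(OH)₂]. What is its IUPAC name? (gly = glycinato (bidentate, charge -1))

The 1 potassium counter-ion carries a total charge of +1, so each complex ion is 1−.
Ligand charges: 2×hydroxo (-1 each), 2×glycinato (-1 each); total -4. So Re + (-4) = 1−, giving Re = +3.
The complex ion is anionic, so rhenium takes the -ate form rhenate(III).

potassium bis(glycinato)dihydroxorhenate(III)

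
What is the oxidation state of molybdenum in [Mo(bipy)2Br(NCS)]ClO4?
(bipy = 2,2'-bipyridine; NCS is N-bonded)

+3

1 perchlorate outside the brackets (-1 each) → the complex ion is 1+.
Ligand charges: 1×Br = -1; 2×bipy neutral; 1×NCS = -1; sum -2.
Mo + (-2) = 1+ ⇒ Mo is +3.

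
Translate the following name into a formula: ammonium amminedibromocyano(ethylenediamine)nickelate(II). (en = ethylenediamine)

Ligands: 1 ethylenediamine (en, neutral), 1 cyano (CN, -1), 1 ammine (NH3, neutral), 2 bromo (Br, -1). Ligand charge sum = -3.
With Ni in oxidation state +2, the complex ion is [Ni...]^1−.
Charge balance with ammonium (+1) requires 1 complex ion per 1 ammonium.

NH4[NiBr2(CN)(en)(NH3)]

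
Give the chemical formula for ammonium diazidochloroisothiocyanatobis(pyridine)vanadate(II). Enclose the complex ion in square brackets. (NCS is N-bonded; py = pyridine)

Ligands: 2 azido (N3, -1), 1 isothiocyanato (NCS, -1), 1 chloro (Cl, -1), 2 pyridine (py, neutral). Ligand charge sum = -4.
With V in oxidation state +2, the complex ion is [V...]^2−.
Charge balance with ammonium (+1) requires 1 complex ion per 2 ammonium.

(NH4)2[VCl(N3)2(NCS)(py)2]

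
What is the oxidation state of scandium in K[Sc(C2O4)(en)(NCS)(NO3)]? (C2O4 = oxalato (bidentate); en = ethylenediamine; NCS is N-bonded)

+3

1 potassium outside the brackets (+1 each) → the complex ion is 1−.
Ligand charges: 1×C2O4 = -2; 1×en neutral; 1×NO3 = -1; 1×NCS = -1; sum -4.
Sc + (-4) = 1− ⇒ Sc is +3.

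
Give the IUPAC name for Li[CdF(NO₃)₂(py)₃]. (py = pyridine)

lithium fluorodinitratotris(pyridine)cadmate(II)

The 1 lithium counter-ion carries a total charge of +1, so each complex ion is 1−.
Ligand charges: 2×nitrato (-1 each), 1×fluoro (-1 each), 3×pyridine (neutral); total -3. So Cd + (-3) = 1−, giving Cd = +2.
The complex ion is anionic, so cadmium takes the -ate form cadmate(II).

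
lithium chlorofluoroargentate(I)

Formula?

Ligands: 1 fluoro (F, -1), 1 chloro (Cl, -1). Ligand charge sum = -2.
With Ag in oxidation state +1, the complex ion is [Ag...]^1−.
Charge balance with lithium (+1) requires 1 complex ion per 1 lithium.

Li[AgClF]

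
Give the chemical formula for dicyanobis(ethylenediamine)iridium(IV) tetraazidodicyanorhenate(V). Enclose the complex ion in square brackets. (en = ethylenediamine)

Cation [Ir…]: ligand charges -2, Ir(IV) ⇒ ion charge 2+.
Anion [Re…]: ligand charges -6, Re(V) ⇒ ion charge 1−.
One 2+ cation requires 2 of the 1− anion.

[Ir(CN)2(en)2][Re(CN)2(N3)4]2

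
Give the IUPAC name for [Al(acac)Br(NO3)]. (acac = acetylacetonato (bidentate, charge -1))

There is no counter-ion, so the complex is neutral overall.
Ligand charges: 1×nitrato (-1 each), 1×acetylacetonato (-1 each), 1×bromo (-1 each); total -3. So Al + (-3) = 0, giving Al = +3.
Ligands are named alphabetically: acetylacetonato before bromo before nitrato.

(acetylacetonato)bromonitratoaluminium(III)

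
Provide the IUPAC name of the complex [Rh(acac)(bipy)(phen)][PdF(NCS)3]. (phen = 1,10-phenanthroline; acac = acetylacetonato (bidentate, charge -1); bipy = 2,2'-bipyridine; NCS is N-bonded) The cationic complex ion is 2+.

(acetylacetonato)(2,2'-bipyridine)(1,10-phenanthroline)rhodium(III) fluorotriisothiocyanatopalladate(II)

Both ions are complex: the cation is named first with the plain metal name, the anion second with the -ate form; each ion's ligands are alphabetised independently.
The complex cation is given as 2+; its ligand charges sum to -1, so Rh = +3.
A 1:1 salt means the anion carries the equal and opposite charge, 2−.
Anion: ligand charges sum to -4; for the ion to be 2−, Pd = +2.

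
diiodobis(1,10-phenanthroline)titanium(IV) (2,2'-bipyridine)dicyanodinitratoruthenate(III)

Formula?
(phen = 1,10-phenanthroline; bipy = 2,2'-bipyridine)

Cation [Ti…]: ligand charges -2, Ti(IV) ⇒ ion charge 2+.
Anion [Ru…]: ligand charges -4, Ru(III) ⇒ ion charge 1−.

[TiI2(phen)2][Ru(bipy)(CN)2(NO3)2]2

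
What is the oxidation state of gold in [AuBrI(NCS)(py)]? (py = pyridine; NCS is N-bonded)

No counter-ion: the bracketed complex is neutral.
Ligand charges: 1×py neutral; 1×Br = -1; 1×NCS = -1; 1×I = -1; sum -3.
Au + (-3) = 0 ⇒ Au is +3.

+3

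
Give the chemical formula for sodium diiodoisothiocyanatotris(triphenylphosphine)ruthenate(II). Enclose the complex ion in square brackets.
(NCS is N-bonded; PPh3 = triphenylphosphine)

Na[RuI2(NCS)(PPh3)3]

Ligands: 1 isothiocyanato (NCS, -1), 3 triphenylphosphine (PPh3, neutral), 2 iodo (I, -1). Ligand charge sum = -3.
With Ru in oxidation state +2, the complex ion is [Ru...]^1−.
Charge balance with sodium (+1) requires 1 complex ion per 1 sodium.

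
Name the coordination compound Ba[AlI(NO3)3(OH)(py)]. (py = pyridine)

barium hydroxoiodotrinitrato(pyridine)aluminate(III)

The 1 barium counter-ion carries a total charge of +2, so each complex ion is 2−.
Ligand charges: 1×pyridine (neutral), 1×iodo (-1 each), 3×nitrato (-1 each), 1×hydroxo (-1 each); total -5. So Al + (-5) = 2−, giving Al = +3.
Ligands are named alphabetically: hydroxo before iodo before nitrato before pyridine.
The complex ion is anionic, so aluminium takes the -ate form aluminate(III).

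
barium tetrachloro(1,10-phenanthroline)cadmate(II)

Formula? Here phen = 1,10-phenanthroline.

Ba[CdCl4(phen)]

Ligands: 1 1,10-phenanthroline (phen, neutral), 4 chloro (Cl, -1). Ligand charge sum = -4.
With Cd in oxidation state +2, the complex ion is [Cd...]^2−.
Charge balance with barium (+2) requires 1 complex ion per 1 barium.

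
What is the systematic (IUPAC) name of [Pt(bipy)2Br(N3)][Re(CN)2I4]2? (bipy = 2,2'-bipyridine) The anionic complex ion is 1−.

azidobis(2,2'-bipyridine)bromoplatinum(IV) dicyanotetraiodorhenate(V)

Both ions are complex: the cation is named first with the plain metal name, the anion second with the -ate form; each ion's ligands are alphabetised independently.
The complex anion is given as 1−; its ligand charges sum to -6, so Re = +5.
With 2 anions per cation, the cation must be 2×1 = 2+.
Cation: ligand charges sum to -2; for the ion to be 2+, Pt = +4.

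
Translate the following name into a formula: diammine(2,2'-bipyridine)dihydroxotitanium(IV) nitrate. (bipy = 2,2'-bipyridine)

[Ti(bipy)(NH3)2(OH)2](NO3)2

Ligands: 1 2,2'-bipyridine (bipy, neutral), 2 ammine (NH3, neutral), 2 hydroxo (OH, -1). Ligand charge sum = -2.
With Ti in oxidation state +4, the complex ion is [Ti...]^2+.
Charge balance with nitrate (-1) requires 1 complex ion per 2 nitrate.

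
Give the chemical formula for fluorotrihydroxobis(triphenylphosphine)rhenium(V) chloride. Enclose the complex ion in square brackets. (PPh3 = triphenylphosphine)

Ligands: 3 hydroxo (OH, -1), 1 fluoro (F, -1), 2 triphenylphosphine (PPh3, neutral). Ligand charge sum = -4.
Charge balance with chloride (-1) requires 1 complex ion per 1 chloride.

[ReF(OH)3(PPh3)2]Cl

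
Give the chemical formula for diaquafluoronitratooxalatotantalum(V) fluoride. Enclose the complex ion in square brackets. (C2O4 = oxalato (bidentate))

[Ta(C2O4)F(H2O)2(NO3)]F

Ligands: 1 fluoro (F, -1), 2 aqua (H2O, neutral), 1 nitrato (NO3, -1), 1 oxalato (C2O4, -2). Ligand charge sum = -4.
With Ta in oxidation state +5, the complex ion is [Ta...]^1+.
Charge balance with fluoride (-1) requires 1 complex ion per 1 fluoride.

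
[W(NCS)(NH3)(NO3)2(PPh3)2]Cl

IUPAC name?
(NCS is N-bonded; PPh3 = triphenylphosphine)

The 1 chloride counter-ion carries a total charge of -1, so each complex ion is 1+.
Ligand charges: 1×isothiocyanato (-1 each), 2×triphenylphosphine (neutral), 1×ammine (neutral), 2×nitrato (-1 each); total -3. So W + (-3) = 1+, giving W = +4.
Ligands are named alphabetically: ammine before isothiocyanato before nitrato before triphenylphosphine.

ammineisothiocyanatodinitratobis(triphenylphosphine)tungsten(IV) chloride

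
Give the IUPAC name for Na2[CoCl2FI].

sodium dichlorofluoroiodocobaltate(II)

The 2 sodium counter-ions carry a total charge of +2, so each complex ion is 2−.
Ligand charges: 1×iodo (-1 each), 1×fluoro (-1 each), 2×chloro (-1 each); total -4. So Co + (-4) = 2−, giving Co = +2.
The complex ion is anionic, so cobalt takes the -ate form cobaltate(II).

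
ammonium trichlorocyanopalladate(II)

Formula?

Ligands: 3 chloro (Cl, -1), 1 cyano (CN, -1). Ligand charge sum = -4.
Charge balance with ammonium (+1) requires 1 complex ion per 2 ammonium.

(NH4)2[PdCl3(CN)]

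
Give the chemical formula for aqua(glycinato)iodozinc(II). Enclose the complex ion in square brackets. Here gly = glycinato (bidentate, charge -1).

Ligands: 1 aqua (H2O, neutral), 1 iodo (I, -1), 1 glycinato (gly, -1). Ligand charge sum = -2.
With Zn in oxidation state +2, the complex ion is [Zn...].

[Zn(gly)(H2O)I]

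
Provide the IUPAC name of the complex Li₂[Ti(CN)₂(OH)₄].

lithium dicyanotetrahydroxotitanate(IV)

The 2 lithium counter-ions carry a total charge of +2, so each complex ion is 2−.
Ligand charges: 4×hydroxo (-1 each), 2×cyano (-1 each); total -6. So Ti + (-6) = 2−, giving Ti = +4.
Ligands are named alphabetically: cyano before hydroxo.
The complex ion is anionic, so titanium takes the -ate form titanate(IV).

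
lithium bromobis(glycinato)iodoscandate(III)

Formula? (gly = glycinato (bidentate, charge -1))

Li[ScBr(gly)2I]

Ligands: 2 glycinato (gly, -1), 1 iodo (I, -1), 1 bromo (Br, -1). Ligand charge sum = -4.
Charge balance with lithium (+1) requires 1 complex ion per 1 lithium.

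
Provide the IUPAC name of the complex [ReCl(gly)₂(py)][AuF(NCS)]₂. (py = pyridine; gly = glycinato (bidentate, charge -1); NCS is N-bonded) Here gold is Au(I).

Both ions are complex: the cation is named first with the plain metal name, the anion second with the -ate form; each ion's ligands are alphabetised independently.
Au is given as +1; the anion's ligand charges sum to -2, so the complex anion is 1−.
With 2 anions per cation, the cation must be 2×1 = 2+.
Cation: ligand charges sum to -3; for the ion to be 2+, Re = +5.

chlorobis(glycinato)(pyridine)rhenium(V) fluoroisothiocyanatoaurate(I)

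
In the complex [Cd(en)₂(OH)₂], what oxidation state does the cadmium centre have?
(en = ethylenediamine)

No counter-ion: the bracketed complex is neutral.
Ligand charges: 2×en neutral; 2×OH = -2; sum -2.
Cd + (-2) = 0 ⇒ Cd is +2.

+2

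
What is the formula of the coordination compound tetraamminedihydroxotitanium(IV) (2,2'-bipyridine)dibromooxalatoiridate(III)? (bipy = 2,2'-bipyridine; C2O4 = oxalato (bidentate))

[Ti(NH3)4(OH)2][Ir(bipy)Br2(C2O4)]2

Cation [Ti…]: ligand charges -2, Ti(IV) ⇒ ion charge 2+.
Anion [Ir…]: ligand charges -4, Ir(III) ⇒ ion charge 1−.
One 2+ cation requires 2 of the 1− anion.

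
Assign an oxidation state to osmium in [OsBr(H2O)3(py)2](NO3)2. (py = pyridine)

2 nitrate outside the brackets (-1 each) → the complex ion is 2+.
Ligand charges: 2×py neutral; 1×Br = -1; 3×H2O neutral; sum -1.
Os + (-1) = 2+ ⇒ Os is +3.

+3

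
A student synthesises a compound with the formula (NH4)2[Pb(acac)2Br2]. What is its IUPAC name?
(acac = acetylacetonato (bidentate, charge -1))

The 2 ammonium counter-ions carry a total charge of +2, so each complex ion is 2−.
Ligand charges: 2×bromo (-1 each), 2×acetylacetonato (-1 each); total -4. So Pb + (-4) = 2−, giving Pb = +2.
Ligands are named alphabetically: acetylacetonato before bromo.
The complex ion is anionic, so lead takes the -ate form plumbate(II).

ammonium bis(acetylacetonato)dibromoplumbate(II)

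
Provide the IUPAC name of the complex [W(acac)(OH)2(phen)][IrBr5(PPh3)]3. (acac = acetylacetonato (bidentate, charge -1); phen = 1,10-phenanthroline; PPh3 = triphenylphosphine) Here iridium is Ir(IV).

(acetylacetonato)dihydroxo(1,10-phenanthroline)tungsten(VI) pentabromo(triphenylphosphine)iridate(IV)

Both ions are complex: the cation is named first with the plain metal name, the anion second with the -ate form; each ion's ligands are alphabetised independently.
Ir is given as +4; the anion's ligand charges sum to -5, so the complex anion is 1−.
With 3 anions per cation, the cation must be 3×1 = 3+.
Cation: ligand charges sum to -3; for the ion to be 3+, W = +6.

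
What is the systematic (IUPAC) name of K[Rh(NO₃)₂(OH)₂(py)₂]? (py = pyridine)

The 1 potassium counter-ion carries a total charge of +1, so each complex ion is 1−.
Ligand charges: 2×pyridine (neutral), 2×hydroxo (-1 each), 2×nitrato (-1 each); total -4. So Rh + (-4) = 1−, giving Rh = +3.
The complex ion is anionic, so rhodium takes the -ate form rhodate(III).

potassium dihydroxodinitratobis(pyridine)rhodate(III)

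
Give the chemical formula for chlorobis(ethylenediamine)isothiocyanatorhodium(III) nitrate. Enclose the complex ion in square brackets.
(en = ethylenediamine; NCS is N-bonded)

[RhCl(en)2(NCS)]NO3

Ligands: 1 chloro (Cl, -1), 2 ethylenediamine (en, neutral), 1 isothiocyanato (NCS, -1). Ligand charge sum = -2.
With Rh in oxidation state +3, the complex ion is [Rh...]^1+.
Charge balance with nitrate (-1) requires 1 complex ion per 1 nitrate.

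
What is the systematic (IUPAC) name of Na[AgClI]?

The 1 sodium counter-ion carries a total charge of +1, so each complex ion is 1−.
Ligand charges: 1×chloro (-1 each), 1×iodo (-1 each); total -2. So Ag + (-2) = 1−, giving Ag = +1.
Ligands are named alphabetically: chloro before iodo.
The complex ion is anionic, so silver takes the -ate form argentate(I).

sodium chloroiodoargentate(I)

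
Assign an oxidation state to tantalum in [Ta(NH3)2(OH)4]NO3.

1 nitrate outside the brackets (-1 each) → the complex ion is 1+.
Ligand charges: 2×NH3 neutral; 4×OH = -4; sum -4.
Ta + (-4) = 1+ ⇒ Ta is +5.

+5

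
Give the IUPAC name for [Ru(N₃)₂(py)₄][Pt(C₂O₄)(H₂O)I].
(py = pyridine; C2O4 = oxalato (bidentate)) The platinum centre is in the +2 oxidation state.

diazidotetrakis(pyridine)ruthenium(III) aquaiodooxalatoplatinate(II)

Both ions are complex: the cation is named first with the plain metal name, the anion second with the -ate form; each ion's ligands are alphabetised independently.
Pt is given as +2; the anion's ligand charges sum to -3, so the complex anion is 1−.
A 1:1 salt means the cation carries the equal and opposite charge, 1+.
Cation: ligand charges sum to -2; for the ion to be 1+, Ru = +3.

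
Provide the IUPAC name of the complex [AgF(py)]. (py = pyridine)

fluoro(pyridine)silver(I)

There is no counter-ion, so the complex is neutral overall.
Ligand charges: 1×pyridine (neutral), 1×fluoro (-1 each); total -1. So Ag + (-1) = 0, giving Ag = +1.
Ligands are named alphabetically: fluoro before pyridine.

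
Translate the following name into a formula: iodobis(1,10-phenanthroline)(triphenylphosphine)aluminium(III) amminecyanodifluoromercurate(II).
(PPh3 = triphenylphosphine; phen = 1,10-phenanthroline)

[AlI(phen)2(PPh3)][Hg(CN)F2(NH3)]2

Cation [Al…]: ligand charges -1, Al(III) ⇒ ion charge 2+.
Anion [Hg…]: ligand charges -3, Hg(II) ⇒ ion charge 1−.
One 2+ cation requires 2 of the 1− anion.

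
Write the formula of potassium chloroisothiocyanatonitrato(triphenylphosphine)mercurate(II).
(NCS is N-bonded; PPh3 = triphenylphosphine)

K[HgCl(NCS)(NO3)(PPh3)]

Ligands: 1 isothiocyanato (NCS, -1), 1 nitrato (NO3, -1), 1 triphenylphosphine (PPh3, neutral), 1 chloro (Cl, -1). Ligand charge sum = -3.
With Hg in oxidation state +2, the complex ion is [Hg...]^1−.
Charge balance with potassium (+1) requires 1 complex ion per 1 potassium.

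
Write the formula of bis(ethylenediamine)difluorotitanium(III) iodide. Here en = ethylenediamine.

[Ti(en)2F2]I

Ligands: 2 fluoro (F, -1), 2 ethylenediamine (en, neutral). Ligand charge sum = -2.
Charge balance with iodide (-1) requires 1 complex ion per 1 iodide.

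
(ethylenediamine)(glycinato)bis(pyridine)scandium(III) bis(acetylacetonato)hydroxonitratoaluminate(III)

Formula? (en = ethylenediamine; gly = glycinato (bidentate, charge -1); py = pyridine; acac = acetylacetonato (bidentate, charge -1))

Cation [Sc…]: ligand charges -1, Sc(III) ⇒ ion charge 2+.
Anion [Al…]: ligand charges -4, Al(III) ⇒ ion charge 1−.
One 2+ cation requires 2 of the 1− anion.

[Sc(en)(gly)(py)2][Al(acac)2(NO3)(OH)]2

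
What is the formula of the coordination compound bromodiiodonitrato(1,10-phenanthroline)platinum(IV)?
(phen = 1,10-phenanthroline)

Ligands: 2 iodo (I, -1), 1 nitrato (NO3, -1), 1 1,10-phenanthroline (phen, neutral), 1 bromo (Br, -1). Ligand charge sum = -4.
With Pt in oxidation state +4, the complex ion is [Pt...].

[PtBrI2(NO3)(phen)]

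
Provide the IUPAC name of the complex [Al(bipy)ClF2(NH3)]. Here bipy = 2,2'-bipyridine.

There is no counter-ion, so the complex is neutral overall.
Ligand charges: 1×2,2'-bipyridine (neutral), 2×fluoro (-1 each), 1×ammine (neutral), 1×chloro (-1 each); total -3. So Al + (-3) = 0, giving Al = +3.
Ligands are named alphabetically: ammine before bipyridine before chloro before fluoro.

ammine(2,2'-bipyridine)chlorodifluoroaluminium(III)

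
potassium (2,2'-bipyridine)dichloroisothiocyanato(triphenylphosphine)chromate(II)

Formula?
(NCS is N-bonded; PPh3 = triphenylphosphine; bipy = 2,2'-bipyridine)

Ligands: 2 chloro (Cl, -1), 1 isothiocyanato (NCS, -1), 1 triphenylphosphine (PPh3, neutral), 1 2,2'-bipyridine (bipy, neutral). Ligand charge sum = -3.
With Cr in oxidation state +2, the complex ion is [Cr...]^1−.
Charge balance with potassium (+1) requires 1 complex ion per 1 potassium.

K[Cr(bipy)Cl2(NCS)(PPh3)]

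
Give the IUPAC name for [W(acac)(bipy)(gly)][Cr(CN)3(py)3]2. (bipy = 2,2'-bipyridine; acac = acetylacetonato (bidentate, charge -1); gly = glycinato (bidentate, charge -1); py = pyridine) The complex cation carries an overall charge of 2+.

The complex cation is given as 2+; its ligand charges sum to -2, so W = +4.
With 2 anions per cation, each anion must be 2/2 = 1−.
Anion: ligand charges sum to -3; for the ion to be 1−, Cr = +2.

(acetylacetonato)(2,2'-bipyridine)(glycinato)tungsten(IV) tricyanotris(pyridine)chromate(II)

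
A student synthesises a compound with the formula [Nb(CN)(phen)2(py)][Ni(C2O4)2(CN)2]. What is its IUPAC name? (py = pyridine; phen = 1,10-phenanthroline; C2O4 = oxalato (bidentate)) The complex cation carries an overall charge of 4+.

cyanobis(1,10-phenanthroline)(pyridine)niobium(V) dicyanodioxalatonickelate(II)

Both ions are complex: the cation is named first with the plain metal name, the anion second with the -ate form; each ion's ligands are alphabetised independently.
The complex cation is given as 4+; its ligand charges sum to -1, so Nb = +5.
A 1:1 salt means the anion carries the equal and opposite charge, 4−.
Anion: ligand charges sum to -6; for the ion to be 4−, Ni = +2.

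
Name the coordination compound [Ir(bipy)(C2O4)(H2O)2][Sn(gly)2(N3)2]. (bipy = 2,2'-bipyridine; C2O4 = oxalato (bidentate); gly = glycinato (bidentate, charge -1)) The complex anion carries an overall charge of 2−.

Both ions are complex: the cation is named first with the plain metal name, the anion second with the -ate form; each ion's ligands are alphabetised independently.
The complex anion is given as 2−; its ligand charges sum to -4, so Sn = +2.
A 1:1 salt means the cation carries the equal and opposite charge, 2+.
Cation: ligand charges sum to -2; for the ion to be 2+, Ir = +4.

diaqua(2,2'-bipyridine)oxalatoiridium(IV) diazidobis(glycinato)stannate(II)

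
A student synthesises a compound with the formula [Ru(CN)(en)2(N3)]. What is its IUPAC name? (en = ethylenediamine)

There is no counter-ion, so the complex is neutral overall.
Ligand charges: 2×ethylenediamine (neutral), 1×azido (-1 each), 1×cyano (-1 each); total -2. So Ru + (-2) = 0, giving Ru = +2.
Ligands are named alphabetically: azido before cyano before ethylenediamine.

azidocyanobis(ethylenediamine)ruthenium(II)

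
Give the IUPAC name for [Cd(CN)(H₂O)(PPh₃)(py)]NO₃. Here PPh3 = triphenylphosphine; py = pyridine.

The 1 nitrate counter-ion carries a total charge of -1, so each complex ion is 1+.
Ligand charges: 1×triphenylphosphine (neutral), 1×cyano (-1 each), 1×pyridine (neutral), 1×aqua (neutral); total -1. So Cd + (-1) = 1+, giving Cd = +2.
Ligands are named alphabetically: aqua before cyano before pyridine before triphenylphosphine.

aquacyano(pyridine)(triphenylphosphine)cadmium(II) nitrate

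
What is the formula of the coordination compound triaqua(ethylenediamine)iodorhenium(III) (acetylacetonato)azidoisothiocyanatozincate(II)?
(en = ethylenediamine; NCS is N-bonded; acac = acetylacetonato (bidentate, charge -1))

Cation [Re…]: ligand charges -1, Re(III) ⇒ ion charge 2+.
Anion [Zn…]: ligand charges -3, Zn(II) ⇒ ion charge 1−.

[Re(en)(H2O)3I][Zn(acac)(N3)(NCS)]2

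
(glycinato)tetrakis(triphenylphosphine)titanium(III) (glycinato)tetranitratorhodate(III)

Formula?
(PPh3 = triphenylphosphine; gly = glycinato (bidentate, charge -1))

[Ti(gly)(PPh3)4][Rh(gly)(NO3)4]

Cation [Ti…]: ligand charges -1, Ti(III) ⇒ ion charge 2+.
Anion [Rh…]: ligand charges -5, Rh(III) ⇒ ion charge 2−.
One 2+ cation balances one 2− anion.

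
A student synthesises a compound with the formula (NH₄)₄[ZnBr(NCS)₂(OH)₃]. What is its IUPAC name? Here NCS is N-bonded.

The 4 ammonium counter-ions carry a total charge of +4, so each complex ion is 4−.
Ligand charges: 1×bromo (-1 each), 3×hydroxo (-1 each), 2×isothiocyanato (-1 each); total -6. So Zn + (-6) = 4−, giving Zn = +2.
The complex ion is anionic, so zinc takes the -ate form zincate(II).

ammonium bromotrihydroxodiisothiocyanatozincate(II)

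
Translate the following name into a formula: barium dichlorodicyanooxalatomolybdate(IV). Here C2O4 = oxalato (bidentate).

Ligands: 2 cyano (CN, -1), 2 chloro (Cl, -1), 1 oxalato (C2O4, -2). Ligand charge sum = -6.
With Mo in oxidation state +4, the complex ion is [Mo...]^2−.
Charge balance with barium (+2) requires 1 complex ion per 1 barium.

Ba[Mo(C2O4)Cl2(CN)2]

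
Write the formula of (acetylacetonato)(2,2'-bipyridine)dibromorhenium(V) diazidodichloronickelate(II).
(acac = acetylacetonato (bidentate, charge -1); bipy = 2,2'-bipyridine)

[Re(acac)(bipy)Br2][NiCl2(N3)2]

Cation [Re…]: ligand charges -3, Re(V) ⇒ ion charge 2+.
Anion [Ni…]: ligand charges -4, Ni(II) ⇒ ion charge 2−.
One 2+ cation balances one 2− anion.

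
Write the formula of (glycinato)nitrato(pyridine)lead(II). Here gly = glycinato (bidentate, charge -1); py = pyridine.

[Pb(gly)(NO3)(py)]

Ligands: 1 glycinato (gly, -1), 1 pyridine (py, neutral), 1 nitrato (NO3, -1). Ligand charge sum = -2.
With Pb in oxidation state +2, the complex ion is [Pb...].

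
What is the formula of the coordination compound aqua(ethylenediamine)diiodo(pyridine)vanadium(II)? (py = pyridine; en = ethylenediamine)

[V(en)(H2O)I2(py)]

Ligands: 2 iodo (I, -1), 1 pyridine (py, neutral), 1 ethylenediamine (en, neutral), 1 aqua (H2O, neutral). Ligand charge sum = -2.
With V in oxidation state +2, the complex ion is [V...].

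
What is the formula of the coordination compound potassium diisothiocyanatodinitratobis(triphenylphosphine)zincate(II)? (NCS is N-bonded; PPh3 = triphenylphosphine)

Ligands: 2 nitrato (NO3, -1), 2 isothiocyanato (NCS, -1), 2 triphenylphosphine (PPh3, neutral). Ligand charge sum = -4.
Charge balance with potassium (+1) requires 1 complex ion per 2 potassium.

K2[Zn(NCS)2(NO3)2(PPh3)2]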